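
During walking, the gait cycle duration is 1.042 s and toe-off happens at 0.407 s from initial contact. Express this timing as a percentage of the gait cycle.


pct = (event_time / cycle_time) * 100
pct = (0.407 / 1.042) * 100
ratio = 0.3906
pct = 39.0595


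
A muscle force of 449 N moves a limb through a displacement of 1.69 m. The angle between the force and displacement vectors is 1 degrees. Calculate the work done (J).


W = F * d * cos(theta)
theta = 1 deg = 0.0175 rad
cos(theta) = 0.9998
W = 449 * 1.69 * 0.9998
W = 758.6944


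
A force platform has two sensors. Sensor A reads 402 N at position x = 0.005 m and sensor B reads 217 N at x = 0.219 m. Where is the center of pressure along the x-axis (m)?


COP_x = (F1*x1 + F2*x2) / (F1 + F2)
COP_x = (402*0.005 + 217*0.219) / (402 + 217)
Numerator = 49.5330
Denominator = 619
COP_x = 0.0800


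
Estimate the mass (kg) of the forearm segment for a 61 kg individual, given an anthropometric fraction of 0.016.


m_segment = body_mass * fraction
m_segment = 61 * 0.016
m_segment = 0.9760


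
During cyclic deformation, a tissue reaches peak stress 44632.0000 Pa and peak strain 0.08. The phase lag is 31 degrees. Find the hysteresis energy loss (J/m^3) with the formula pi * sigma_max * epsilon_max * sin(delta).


E_loss = pi * sigma_max * epsilon_max * sin(delta)
delta = 31 deg = 0.5411 rad
sin(delta) = 0.5150
E_loss = pi * 44632.0000 * 0.08 * 0.5150
E_loss = 5777.3083


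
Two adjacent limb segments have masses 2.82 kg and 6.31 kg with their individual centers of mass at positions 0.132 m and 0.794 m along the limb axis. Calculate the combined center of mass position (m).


COM = (m1*x1 + m2*x2) / (m1 + m2)
COM = (2.82*0.132 + 6.31*0.794) / (2.82 + 6.31)
Numerator = 5.3824
Denominator = 9.1300
COM = 0.5895


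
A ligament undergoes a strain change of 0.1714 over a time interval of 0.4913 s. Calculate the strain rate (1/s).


strain_rate = delta_strain / delta_t
strain_rate = 0.1714 / 0.4913
strain_rate = 0.3489


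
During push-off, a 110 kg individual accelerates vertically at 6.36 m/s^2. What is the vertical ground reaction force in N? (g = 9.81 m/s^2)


GRF = m * (g + a)
GRF = 110 * (9.81 + 6.36)
GRF = 110 * 16.1700
GRF = 1778.7000


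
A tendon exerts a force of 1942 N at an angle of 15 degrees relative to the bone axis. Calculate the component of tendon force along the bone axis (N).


F_eff = F_tendon * cos(theta)
theta = 15 deg = 0.2618 rad
cos(theta) = 0.9659
F_eff = 1942 * 0.9659
F_eff = 1875.8280


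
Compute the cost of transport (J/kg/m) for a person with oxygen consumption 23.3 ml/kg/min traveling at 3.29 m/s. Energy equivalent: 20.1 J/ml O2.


Power per kg = VO2 * 20.1 / 60
Power per kg = 23.3 * 20.1 / 60 = 7.8055 W/kg
Cost = power_per_kg / speed
Cost = 7.8055 / 3.29
Cost = 2.3725


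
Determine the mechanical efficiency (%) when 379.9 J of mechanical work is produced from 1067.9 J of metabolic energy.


eta = (W_mech / E_meta) * 100
eta = (379.9 / 1067.9) * 100
ratio = 0.3557
eta = 35.5745


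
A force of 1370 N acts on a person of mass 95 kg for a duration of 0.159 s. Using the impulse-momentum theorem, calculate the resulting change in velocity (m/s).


J = F * dt = 1370 * 0.159 = 217.8300 N*s
delta_v = J / m
delta_v = 217.8300 / 95
delta_v = 2.2929


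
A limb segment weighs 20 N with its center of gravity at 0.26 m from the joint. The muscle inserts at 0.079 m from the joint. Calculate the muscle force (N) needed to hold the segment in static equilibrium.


F_muscle = W * d_load / d_muscle
F_muscle = 20 * 0.26 / 0.079
Numerator = 5.2000
F_muscle = 65.8228


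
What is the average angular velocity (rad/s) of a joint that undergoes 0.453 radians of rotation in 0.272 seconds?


omega = delta_theta / delta_t
omega = 0.453 / 0.272
omega = 1.6654


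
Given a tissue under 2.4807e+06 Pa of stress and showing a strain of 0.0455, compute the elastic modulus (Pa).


E = stress / strain
E = 2.4807e+06 / 0.0455
E = 5.4521e+07


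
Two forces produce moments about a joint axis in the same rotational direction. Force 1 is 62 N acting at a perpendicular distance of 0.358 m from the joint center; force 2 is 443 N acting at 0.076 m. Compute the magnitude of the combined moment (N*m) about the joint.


M = F1 * d1 + F2 * d2
M = 62 * 0.358 + 443 * 0.076
M = 22.1960 + 33.6680
M = 55.8640


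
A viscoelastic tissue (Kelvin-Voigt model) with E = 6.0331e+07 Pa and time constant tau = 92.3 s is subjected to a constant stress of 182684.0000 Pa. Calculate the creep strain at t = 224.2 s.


epsilon(t) = (sigma/E) * (1 - exp(-t/tau))
sigma/E = 182684.0000 / 6.0331e+07 = 0.0030
exp(-t/tau) = exp(-224.2 / 92.3) = 0.0881
epsilon = 0.0030 * (1 - 0.0881)
epsilon = 0.0028


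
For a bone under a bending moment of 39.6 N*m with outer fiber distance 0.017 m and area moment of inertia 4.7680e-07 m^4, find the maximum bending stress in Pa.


sigma = M * c / I
sigma = 39.6 * 0.017 / 4.7680e-07
M * c = 0.6732
sigma = 1.4119e+06


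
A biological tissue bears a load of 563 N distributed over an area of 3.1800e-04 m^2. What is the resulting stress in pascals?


stress = F / A
stress = 563 / 3.1800e-04
stress = 1.7704e+06


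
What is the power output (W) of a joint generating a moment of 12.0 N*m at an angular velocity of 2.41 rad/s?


P = M * omega
P = 12.0 * 2.41
P = 28.9200


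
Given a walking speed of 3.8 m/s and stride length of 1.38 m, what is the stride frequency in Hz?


f = v / stride_length
f = 3.8 / 1.38
f = 2.7536


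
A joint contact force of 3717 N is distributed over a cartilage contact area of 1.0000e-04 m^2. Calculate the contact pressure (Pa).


P = F / A
P = 3717 / 1.0000e-04
P = 3.7170e+07


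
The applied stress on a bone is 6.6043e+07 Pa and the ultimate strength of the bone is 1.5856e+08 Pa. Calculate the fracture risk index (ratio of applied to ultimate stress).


FRI = applied / ultimate
FRI = 6.6043e+07 / 1.5856e+08
FRI = 0.4165


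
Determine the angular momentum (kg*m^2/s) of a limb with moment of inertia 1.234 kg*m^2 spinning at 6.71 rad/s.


L = I * omega
L = 1.234 * 6.71
L = 8.2801


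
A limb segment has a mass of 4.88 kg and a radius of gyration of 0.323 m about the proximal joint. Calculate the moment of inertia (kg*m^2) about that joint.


I = m * k^2
I = 4.88 * 0.323^2
k^2 = 0.1043
I = 0.5091


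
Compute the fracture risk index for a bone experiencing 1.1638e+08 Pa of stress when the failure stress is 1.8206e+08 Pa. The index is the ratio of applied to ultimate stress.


FRI = applied / ultimate
FRI = 1.1638e+08 / 1.8206e+08
FRI = 0.6392


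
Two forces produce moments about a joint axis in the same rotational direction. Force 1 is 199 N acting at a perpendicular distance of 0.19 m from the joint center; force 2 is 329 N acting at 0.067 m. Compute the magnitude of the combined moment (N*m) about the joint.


M = F1 * d1 + F2 * d2
M = 199 * 0.19 + 329 * 0.067
M = 37.8100 + 22.0430
M = 59.8530


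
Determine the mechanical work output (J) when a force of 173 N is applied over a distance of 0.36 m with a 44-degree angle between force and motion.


W = F * d * cos(theta)
theta = 44 deg = 0.7679 rad
cos(theta) = 0.7193
W = 173 * 0.36 * 0.7193
W = 44.8005


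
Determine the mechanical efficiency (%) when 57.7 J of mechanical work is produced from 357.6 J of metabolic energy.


eta = (W_mech / E_meta) * 100
eta = (57.7 / 357.6) * 100
ratio = 0.1614
eta = 16.1353


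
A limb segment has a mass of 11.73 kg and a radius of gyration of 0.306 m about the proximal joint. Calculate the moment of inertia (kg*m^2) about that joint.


I = m * k^2
I = 11.73 * 0.306^2
k^2 = 0.0936
I = 1.0984


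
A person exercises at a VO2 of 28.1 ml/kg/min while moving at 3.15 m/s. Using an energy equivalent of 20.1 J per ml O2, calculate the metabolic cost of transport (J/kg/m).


Power per kg = VO2 * 20.1 / 60
Power per kg = 28.1 * 20.1 / 60 = 9.4135 W/kg
Cost = power_per_kg / speed
Cost = 9.4135 / 3.15
Cost = 2.9884


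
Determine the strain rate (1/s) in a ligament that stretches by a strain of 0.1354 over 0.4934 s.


strain_rate = delta_strain / delta_t
strain_rate = 0.1354 / 0.4934
strain_rate = 0.2744


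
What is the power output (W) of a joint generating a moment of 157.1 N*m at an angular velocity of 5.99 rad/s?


P = M * omega
P = 157.1 * 5.99
P = 941.0290


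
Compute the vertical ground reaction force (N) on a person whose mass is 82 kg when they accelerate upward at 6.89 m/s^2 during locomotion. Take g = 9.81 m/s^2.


GRF = m * (g + a)
GRF = 82 * (9.81 + 6.89)
GRF = 82 * 16.7000
GRF = 1369.4000


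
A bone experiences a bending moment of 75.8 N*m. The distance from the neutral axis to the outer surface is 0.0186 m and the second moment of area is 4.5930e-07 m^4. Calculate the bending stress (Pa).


sigma = M * c / I
sigma = 75.8 * 0.0186 / 4.5930e-07
M * c = 1.4099
sigma = 3.0696e+06


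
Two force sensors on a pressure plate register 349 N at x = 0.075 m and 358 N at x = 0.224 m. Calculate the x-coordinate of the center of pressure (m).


COP_x = (F1*x1 + F2*x2) / (F1 + F2)
COP_x = (349*0.075 + 358*0.224) / (349 + 358)
Numerator = 106.3670
Denominator = 707
COP_x = 0.1504


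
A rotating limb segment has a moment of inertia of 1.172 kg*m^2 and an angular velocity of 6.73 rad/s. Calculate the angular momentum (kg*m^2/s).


L = I * omega
L = 1.172 * 6.73
L = 7.8876


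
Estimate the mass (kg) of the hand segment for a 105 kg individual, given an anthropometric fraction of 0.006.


m_segment = body_mass * fraction
m_segment = 105 * 0.006
m_segment = 0.6300


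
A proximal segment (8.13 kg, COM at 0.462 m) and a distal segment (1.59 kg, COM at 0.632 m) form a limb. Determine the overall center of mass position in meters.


COM = (m1*x1 + m2*x2) / (m1 + m2)
COM = (8.13*0.462 + 1.59*0.632) / (8.13 + 1.59)
Numerator = 4.7609
Denominator = 9.7200
COM = 0.4898


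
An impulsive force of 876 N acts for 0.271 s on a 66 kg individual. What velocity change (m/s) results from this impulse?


J = F * dt = 876 * 0.271 = 237.3960 N*s
delta_v = J / m
delta_v = 237.3960 / 66
delta_v = 3.5969


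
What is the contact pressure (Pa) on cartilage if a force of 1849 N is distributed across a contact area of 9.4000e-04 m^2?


P = F / A
P = 1849 / 9.4000e-04
P = 1.9670e+06


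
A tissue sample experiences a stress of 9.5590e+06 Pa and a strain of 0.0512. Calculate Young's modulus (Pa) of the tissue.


E = stress / strain
E = 9.5590e+06 / 0.0512
E = 1.8670e+08


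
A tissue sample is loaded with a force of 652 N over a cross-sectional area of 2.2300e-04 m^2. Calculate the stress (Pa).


stress = F / A
stress = 652 / 2.2300e-04
stress = 2.9238e+06


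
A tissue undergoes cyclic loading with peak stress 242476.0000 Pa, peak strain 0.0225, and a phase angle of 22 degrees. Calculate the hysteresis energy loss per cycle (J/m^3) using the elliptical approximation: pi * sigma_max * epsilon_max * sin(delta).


E_loss = pi * sigma_max * epsilon_max * sin(delta)
delta = 22 deg = 0.3840 rad
sin(delta) = 0.3746
E_loss = pi * 242476.0000 * 0.0225 * 0.3746
E_loss = 6420.6141


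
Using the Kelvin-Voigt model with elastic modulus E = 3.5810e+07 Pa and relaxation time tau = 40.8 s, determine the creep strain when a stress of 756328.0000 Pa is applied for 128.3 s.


epsilon(t) = (sigma/E) * (1 - exp(-t/tau))
sigma/E = 756328.0000 / 3.5810e+07 = 0.0211
exp(-t/tau) = exp(-128.3 / 40.8) = 0.0431
epsilon = 0.0211 * (1 - 0.0431)
epsilon = 0.0202


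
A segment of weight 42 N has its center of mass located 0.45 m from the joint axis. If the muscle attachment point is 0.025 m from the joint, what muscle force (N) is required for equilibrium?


F_muscle = W * d_load / d_muscle
F_muscle = 42 * 0.45 / 0.025
Numerator = 18.9000
F_muscle = 756.0000


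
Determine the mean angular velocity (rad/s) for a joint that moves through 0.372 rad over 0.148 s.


omega = delta_theta / delta_t
omega = 0.372 / 0.148
omega = 2.5135


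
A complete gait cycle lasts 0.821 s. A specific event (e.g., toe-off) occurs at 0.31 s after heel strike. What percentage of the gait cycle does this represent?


pct = (event_time / cycle_time) * 100
pct = (0.31 / 0.821) * 100
ratio = 0.3776
pct = 37.7588


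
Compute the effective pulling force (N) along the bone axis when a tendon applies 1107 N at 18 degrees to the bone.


F_eff = F_tendon * cos(theta)
theta = 18 deg = 0.3142 rad
cos(theta) = 0.9511
F_eff = 1107 * 0.9511
F_eff = 1052.8196


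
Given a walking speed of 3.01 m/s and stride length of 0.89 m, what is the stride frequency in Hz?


f = v / stride_length
f = 3.01 / 0.89
f = 3.3820


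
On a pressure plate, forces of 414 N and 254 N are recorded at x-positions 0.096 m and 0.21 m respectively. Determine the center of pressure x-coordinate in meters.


COP_x = (F1*x1 + F2*x2) / (F1 + F2)
COP_x = (414*0.096 + 254*0.21) / (414 + 254)
Numerator = 93.0840
Denominator = 668
COP_x = 0.1393


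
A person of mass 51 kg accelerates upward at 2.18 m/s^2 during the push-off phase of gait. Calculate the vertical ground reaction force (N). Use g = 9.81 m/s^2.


GRF = m * (g + a)
GRF = 51 * (9.81 + 2.18)
GRF = 51 * 11.9900
GRF = 611.4900


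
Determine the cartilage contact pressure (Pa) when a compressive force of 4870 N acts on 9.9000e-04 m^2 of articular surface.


P = F / A
P = 4870 / 9.9000e-04
P = 4.9192e+06


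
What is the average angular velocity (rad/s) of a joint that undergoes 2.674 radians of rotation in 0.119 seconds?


omega = delta_theta / delta_t
omega = 2.674 / 0.119
omega = 22.4706


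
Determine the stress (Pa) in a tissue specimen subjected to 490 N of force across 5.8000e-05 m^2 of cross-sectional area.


stress = F / A
stress = 490 / 5.8000e-05
stress = 8.4483e+06


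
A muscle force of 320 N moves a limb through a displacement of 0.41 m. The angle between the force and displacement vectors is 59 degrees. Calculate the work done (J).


W = F * d * cos(theta)
theta = 59 deg = 1.0297 rad
cos(theta) = 0.5150
W = 320 * 0.41 * 0.5150
W = 67.5730


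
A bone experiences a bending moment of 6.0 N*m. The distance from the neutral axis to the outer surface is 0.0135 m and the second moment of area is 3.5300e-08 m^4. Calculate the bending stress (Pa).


sigma = M * c / I
sigma = 6.0 * 0.0135 / 3.5300e-08
M * c = 0.0810
sigma = 2.2946e+06


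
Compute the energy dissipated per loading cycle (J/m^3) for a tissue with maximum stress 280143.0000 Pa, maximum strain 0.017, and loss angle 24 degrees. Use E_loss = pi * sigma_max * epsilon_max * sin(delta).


E_loss = pi * sigma_max * epsilon_max * sin(delta)
delta = 24 deg = 0.4189 rad
sin(delta) = 0.4067
E_loss = pi * 280143.0000 * 0.017 * 0.4067
E_loss = 6085.4384


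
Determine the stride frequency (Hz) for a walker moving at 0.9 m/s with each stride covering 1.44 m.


f = v / stride_length
f = 0.9 / 1.44
f = 0.6250


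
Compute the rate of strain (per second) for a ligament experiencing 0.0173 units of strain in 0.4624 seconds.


strain_rate = delta_strain / delta_t
strain_rate = 0.0173 / 0.4624
strain_rate = 0.0374


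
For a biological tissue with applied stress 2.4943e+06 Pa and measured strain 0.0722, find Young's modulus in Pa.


E = stress / strain
E = 2.4943e+06 / 0.0722
E = 3.4547e+07


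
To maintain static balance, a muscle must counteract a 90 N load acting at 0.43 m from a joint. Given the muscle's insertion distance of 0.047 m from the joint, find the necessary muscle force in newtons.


F_muscle = W * d_load / d_muscle
F_muscle = 90 * 0.43 / 0.047
Numerator = 38.7000
F_muscle = 823.4043


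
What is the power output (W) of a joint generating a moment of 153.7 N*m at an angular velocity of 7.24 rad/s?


P = M * omega
P = 153.7 * 7.24
P = 1112.7880


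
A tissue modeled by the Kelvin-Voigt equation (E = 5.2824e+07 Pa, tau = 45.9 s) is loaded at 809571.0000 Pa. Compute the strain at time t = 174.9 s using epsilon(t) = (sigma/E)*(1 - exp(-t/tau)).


epsilon(t) = (sigma/E) * (1 - exp(-t/tau))
sigma/E = 809571.0000 / 5.2824e+07 = 0.0153
exp(-t/tau) = exp(-174.9 / 45.9) = 0.0221
epsilon = 0.0153 * (1 - 0.0221)
epsilon = 0.0150


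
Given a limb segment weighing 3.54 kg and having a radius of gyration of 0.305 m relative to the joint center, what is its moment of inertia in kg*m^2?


I = m * k^2
I = 3.54 * 0.305^2
k^2 = 0.0930
I = 0.3293


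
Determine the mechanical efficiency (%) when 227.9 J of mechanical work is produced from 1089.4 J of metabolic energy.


eta = (W_mech / E_meta) * 100
eta = (227.9 / 1089.4) * 100
ratio = 0.2092
eta = 20.9198


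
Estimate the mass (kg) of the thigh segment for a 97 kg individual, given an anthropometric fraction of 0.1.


m_segment = body_mass * fraction
m_segment = 97 * 0.1
m_segment = 9.7000


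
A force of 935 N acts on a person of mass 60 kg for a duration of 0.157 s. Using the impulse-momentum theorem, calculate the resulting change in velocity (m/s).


J = F * dt = 935 * 0.157 = 146.7950 N*s
delta_v = J / m
delta_v = 146.7950 / 60
delta_v = 2.4466


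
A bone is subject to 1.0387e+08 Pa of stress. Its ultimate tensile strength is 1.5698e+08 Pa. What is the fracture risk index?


FRI = applied / ultimate
FRI = 1.0387e+08 / 1.5698e+08
FRI = 0.6617


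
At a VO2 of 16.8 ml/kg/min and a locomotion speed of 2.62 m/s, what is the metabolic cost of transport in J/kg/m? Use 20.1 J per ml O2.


Power per kg = VO2 * 20.1 / 60
Power per kg = 16.8 * 20.1 / 60 = 5.6280 W/kg
Cost = power_per_kg / speed
Cost = 5.6280 / 2.62
Cost = 2.1481


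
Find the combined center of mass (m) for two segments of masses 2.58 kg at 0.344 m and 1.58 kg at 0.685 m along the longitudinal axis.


COM = (m1*x1 + m2*x2) / (m1 + m2)
COM = (2.58*0.344 + 1.58*0.685) / (2.58 + 1.58)
Numerator = 1.9698
Denominator = 4.1600
COM = 0.4735


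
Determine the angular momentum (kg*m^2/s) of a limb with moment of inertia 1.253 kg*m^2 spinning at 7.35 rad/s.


L = I * omega
L = 1.253 * 7.35
L = 9.2095


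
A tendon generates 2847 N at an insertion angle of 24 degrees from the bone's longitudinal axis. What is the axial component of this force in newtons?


F_eff = F_tendon * cos(theta)
theta = 24 deg = 0.4189 rad
cos(theta) = 0.9135
F_eff = 2847 * 0.9135
F_eff = 2600.8639


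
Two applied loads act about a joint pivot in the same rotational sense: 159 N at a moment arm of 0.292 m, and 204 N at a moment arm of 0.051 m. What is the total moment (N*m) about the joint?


M = F1 * d1 + F2 * d2
M = 159 * 0.292 + 204 * 0.051
M = 46.4280 + 10.4040
M = 56.8320


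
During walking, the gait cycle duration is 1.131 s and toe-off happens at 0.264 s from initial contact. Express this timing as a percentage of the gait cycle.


pct = (event_time / cycle_time) * 100
pct = (0.264 / 1.131) * 100
ratio = 0.2334
pct = 23.3422


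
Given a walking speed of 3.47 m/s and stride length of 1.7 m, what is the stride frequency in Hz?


f = v / stride_length
f = 3.47 / 1.7
f = 2.0412


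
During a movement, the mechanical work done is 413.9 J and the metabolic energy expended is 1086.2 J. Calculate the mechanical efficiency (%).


eta = (W_mech / E_meta) * 100
eta = (413.9 / 1086.2) * 100
ratio = 0.3811
eta = 38.1053


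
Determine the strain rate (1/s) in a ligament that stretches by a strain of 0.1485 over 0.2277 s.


strain_rate = delta_strain / delta_t
strain_rate = 0.1485 / 0.2277
strain_rate = 0.6522


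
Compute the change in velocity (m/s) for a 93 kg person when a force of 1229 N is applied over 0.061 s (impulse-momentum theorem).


J = F * dt = 1229 * 0.061 = 74.9690 N*s
delta_v = J / m
delta_v = 74.9690 / 93
delta_v = 0.8061


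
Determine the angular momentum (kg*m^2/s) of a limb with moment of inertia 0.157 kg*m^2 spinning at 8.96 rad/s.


L = I * omega
L = 0.157 * 8.96
L = 1.4067


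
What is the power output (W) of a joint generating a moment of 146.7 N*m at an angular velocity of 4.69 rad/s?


P = M * omega
P = 146.7 * 4.69
P = 688.0230


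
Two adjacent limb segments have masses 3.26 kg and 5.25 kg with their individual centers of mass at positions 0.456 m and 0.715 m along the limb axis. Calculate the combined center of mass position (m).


COM = (m1*x1 + m2*x2) / (m1 + m2)
COM = (3.26*0.456 + 5.25*0.715) / (3.26 + 5.25)
Numerator = 5.2403
Denominator = 8.5100
COM = 0.6158


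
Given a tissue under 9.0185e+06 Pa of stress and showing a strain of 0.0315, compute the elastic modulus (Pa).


E = stress / strain
E = 9.0185e+06 / 0.0315
E = 2.8630e+08


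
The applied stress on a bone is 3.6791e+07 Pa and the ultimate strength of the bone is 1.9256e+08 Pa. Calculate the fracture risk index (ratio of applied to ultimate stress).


FRI = applied / ultimate
FRI = 3.6791e+07 / 1.9256e+08
FRI = 0.1911


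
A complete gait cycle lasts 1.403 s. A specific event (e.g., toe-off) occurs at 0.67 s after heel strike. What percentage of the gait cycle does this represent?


pct = (event_time / cycle_time) * 100
pct = (0.67 / 1.403) * 100
ratio = 0.4775
pct = 47.7548


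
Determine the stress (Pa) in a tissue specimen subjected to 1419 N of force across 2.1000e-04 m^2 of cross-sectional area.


stress = F / A
stress = 1419 / 2.1000e-04
stress = 6.7571e+06


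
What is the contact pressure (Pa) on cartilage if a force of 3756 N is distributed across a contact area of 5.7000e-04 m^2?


P = F / A
P = 3756 / 5.7000e-04
P = 6.5895e+06


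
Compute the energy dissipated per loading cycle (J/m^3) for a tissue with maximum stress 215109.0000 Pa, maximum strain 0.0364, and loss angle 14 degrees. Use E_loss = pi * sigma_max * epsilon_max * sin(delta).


E_loss = pi * sigma_max * epsilon_max * sin(delta)
delta = 14 deg = 0.2443 rad
sin(delta) = 0.2419
E_loss = pi * 215109.0000 * 0.0364 * 0.2419
E_loss = 5950.9324


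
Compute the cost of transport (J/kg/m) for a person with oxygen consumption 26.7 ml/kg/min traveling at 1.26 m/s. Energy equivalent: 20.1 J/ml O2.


Power per kg = VO2 * 20.1 / 60
Power per kg = 26.7 * 20.1 / 60 = 8.9445 W/kg
Cost = power_per_kg / speed
Cost = 8.9445 / 1.26
Cost = 7.0988


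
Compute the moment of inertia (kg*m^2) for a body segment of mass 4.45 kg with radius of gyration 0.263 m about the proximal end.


I = m * k^2
I = 4.45 * 0.263^2
k^2 = 0.0692
I = 0.3078


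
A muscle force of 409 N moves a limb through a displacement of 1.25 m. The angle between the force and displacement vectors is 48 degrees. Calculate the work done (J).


W = F * d * cos(theta)
theta = 48 deg = 0.8378 rad
cos(theta) = 0.6691
W = 409 * 1.25 * 0.6691
W = 342.0930


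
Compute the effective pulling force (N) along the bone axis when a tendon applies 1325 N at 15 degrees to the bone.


F_eff = F_tendon * cos(theta)
theta = 15 deg = 0.2618 rad
cos(theta) = 0.9659
F_eff = 1325 * 0.9659
F_eff = 1279.8517


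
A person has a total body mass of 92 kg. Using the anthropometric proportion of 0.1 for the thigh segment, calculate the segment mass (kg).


m_segment = body_mass * fraction
m_segment = 92 * 0.1
m_segment = 9.2000


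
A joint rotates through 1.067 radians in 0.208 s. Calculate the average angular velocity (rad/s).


omega = delta_theta / delta_t
omega = 1.067 / 0.208
omega = 5.1298


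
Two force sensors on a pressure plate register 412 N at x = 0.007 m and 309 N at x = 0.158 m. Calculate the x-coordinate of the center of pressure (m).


COP_x = (F1*x1 + F2*x2) / (F1 + F2)
COP_x = (412*0.007 + 309*0.158) / (412 + 309)
Numerator = 51.7060
Denominator = 721
COP_x = 0.0717


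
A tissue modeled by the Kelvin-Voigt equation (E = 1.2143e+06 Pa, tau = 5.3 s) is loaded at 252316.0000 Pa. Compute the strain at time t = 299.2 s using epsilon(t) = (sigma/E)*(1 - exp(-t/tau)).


epsilon(t) = (sigma/E) * (1 - exp(-t/tau))
sigma/E = 252316.0000 / 1.2143e+06 = 0.2078
exp(-t/tau) = exp(-299.2 / 5.3) = 3.0398e-25
epsilon = 0.2078 * (1 - 3.0398e-25)
epsilon = 0.2078


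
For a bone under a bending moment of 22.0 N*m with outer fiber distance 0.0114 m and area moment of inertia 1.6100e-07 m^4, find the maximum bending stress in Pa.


sigma = M * c / I
sigma = 22.0 * 0.0114 / 1.6100e-07
M * c = 0.2508
sigma = 1.5578e+06


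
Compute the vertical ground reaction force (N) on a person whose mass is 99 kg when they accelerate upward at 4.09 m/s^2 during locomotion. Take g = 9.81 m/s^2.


GRF = m * (g + a)
GRF = 99 * (9.81 + 4.09)
GRF = 99 * 13.9000
GRF = 1376.1000


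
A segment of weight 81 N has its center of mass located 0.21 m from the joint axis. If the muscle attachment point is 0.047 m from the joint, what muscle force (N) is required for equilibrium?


F_muscle = W * d_load / d_muscle
F_muscle = 81 * 0.21 / 0.047
Numerator = 17.0100
F_muscle = 361.9149


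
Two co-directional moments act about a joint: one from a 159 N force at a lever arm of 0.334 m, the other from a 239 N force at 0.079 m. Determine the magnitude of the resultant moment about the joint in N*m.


M = F1 * d1 + F2 * d2
M = 159 * 0.334 + 239 * 0.079
M = 53.1060 + 18.8810
M = 71.9870


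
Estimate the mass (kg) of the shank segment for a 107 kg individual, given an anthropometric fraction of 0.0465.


m_segment = body_mass * fraction
m_segment = 107 * 0.0465
m_segment = 4.9755


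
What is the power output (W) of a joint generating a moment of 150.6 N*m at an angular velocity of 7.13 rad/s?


P = M * omega
P = 150.6 * 7.13
P = 1073.7780


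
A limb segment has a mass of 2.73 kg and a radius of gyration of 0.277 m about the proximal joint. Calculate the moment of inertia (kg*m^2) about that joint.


I = m * k^2
I = 2.73 * 0.277^2
k^2 = 0.0767
I = 0.2095


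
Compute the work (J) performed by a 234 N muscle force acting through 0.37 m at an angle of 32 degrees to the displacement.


W = F * d * cos(theta)
theta = 32 deg = 0.5585 rad
cos(theta) = 0.8480
W = 234 * 0.37 * 0.8480
W = 73.4240


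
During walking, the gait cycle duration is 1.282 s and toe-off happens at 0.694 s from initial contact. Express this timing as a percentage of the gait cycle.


pct = (event_time / cycle_time) * 100
pct = (0.694 / 1.282) * 100
ratio = 0.5413
pct = 54.1342


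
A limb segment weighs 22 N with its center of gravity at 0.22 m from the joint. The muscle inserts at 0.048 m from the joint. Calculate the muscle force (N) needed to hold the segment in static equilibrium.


F_muscle = W * d_load / d_muscle
F_muscle = 22 * 0.22 / 0.048
Numerator = 4.8400
F_muscle = 100.8333


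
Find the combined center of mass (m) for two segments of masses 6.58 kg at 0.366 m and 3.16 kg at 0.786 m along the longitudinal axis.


COM = (m1*x1 + m2*x2) / (m1 + m2)
COM = (6.58*0.366 + 3.16*0.786) / (6.58 + 3.16)
Numerator = 4.8920
Denominator = 9.7400
COM = 0.5023


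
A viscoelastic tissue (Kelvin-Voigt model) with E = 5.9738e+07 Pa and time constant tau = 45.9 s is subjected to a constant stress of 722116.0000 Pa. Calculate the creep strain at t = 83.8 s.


epsilon(t) = (sigma/E) * (1 - exp(-t/tau))
sigma/E = 722116.0000 / 5.9738e+07 = 0.0121
exp(-t/tau) = exp(-83.8 / 45.9) = 0.1611
epsilon = 0.0121 * (1 - 0.1611)
epsilon = 0.0101


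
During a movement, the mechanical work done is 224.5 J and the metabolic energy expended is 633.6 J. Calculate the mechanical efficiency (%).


eta = (W_mech / E_meta) * 100
eta = (224.5 / 633.6) * 100
ratio = 0.3543
eta = 35.4324


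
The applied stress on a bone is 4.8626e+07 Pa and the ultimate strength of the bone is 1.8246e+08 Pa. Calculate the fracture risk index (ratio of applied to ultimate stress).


FRI = applied / ultimate
FRI = 4.8626e+07 / 1.8246e+08
FRI = 0.2665


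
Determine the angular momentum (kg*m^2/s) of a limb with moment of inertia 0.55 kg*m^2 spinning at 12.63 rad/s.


L = I * omega
L = 0.55 * 12.63
L = 6.9465


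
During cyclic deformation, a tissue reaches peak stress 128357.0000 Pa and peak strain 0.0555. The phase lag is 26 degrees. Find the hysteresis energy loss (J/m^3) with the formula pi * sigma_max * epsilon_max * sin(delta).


E_loss = pi * sigma_max * epsilon_max * sin(delta)
delta = 26 deg = 0.4538 rad
sin(delta) = 0.4384
E_loss = pi * 128357.0000 * 0.0555 * 0.4384
E_loss = 9810.7989


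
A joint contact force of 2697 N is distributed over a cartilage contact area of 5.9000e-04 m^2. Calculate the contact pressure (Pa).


P = F / A
P = 2697 / 5.9000e-04
P = 4.5712e+06


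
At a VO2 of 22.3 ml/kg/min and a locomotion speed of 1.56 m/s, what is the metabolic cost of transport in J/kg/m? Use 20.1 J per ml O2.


Power per kg = VO2 * 20.1 / 60
Power per kg = 22.3 * 20.1 / 60 = 7.4705 W/kg
Cost = power_per_kg / speed
Cost = 7.4705 / 1.56
Cost = 4.7888


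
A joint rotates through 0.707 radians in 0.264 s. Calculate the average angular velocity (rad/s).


omega = delta_theta / delta_t
omega = 0.707 / 0.264
omega = 2.6780


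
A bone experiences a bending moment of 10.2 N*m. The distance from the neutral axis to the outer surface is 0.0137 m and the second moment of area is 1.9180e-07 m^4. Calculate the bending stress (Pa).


sigma = M * c / I
sigma = 10.2 * 0.0137 / 1.9180e-07
M * c = 0.1397
sigma = 728571.4286


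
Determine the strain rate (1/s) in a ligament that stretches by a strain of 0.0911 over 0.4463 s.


strain_rate = delta_strain / delta_t
strain_rate = 0.0911 / 0.4463
strain_rate = 0.2041


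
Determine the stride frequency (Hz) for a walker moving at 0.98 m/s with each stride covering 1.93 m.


f = v / stride_length
f = 0.98 / 1.93
f = 0.5078


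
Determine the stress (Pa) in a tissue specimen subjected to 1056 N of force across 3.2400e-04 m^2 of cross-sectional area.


stress = F / A
stress = 1056 / 3.2400e-04
stress = 3.2593e+06


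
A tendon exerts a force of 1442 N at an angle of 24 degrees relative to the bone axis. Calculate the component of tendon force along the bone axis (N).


F_eff = F_tendon * cos(theta)
theta = 24 deg = 0.4189 rad
cos(theta) = 0.9135
F_eff = 1442 * 0.9135
F_eff = 1317.3325


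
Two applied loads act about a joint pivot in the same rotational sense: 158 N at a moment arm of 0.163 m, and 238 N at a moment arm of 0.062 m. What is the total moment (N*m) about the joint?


M = F1 * d1 + F2 * d2
M = 158 * 0.163 + 238 * 0.062
M = 25.7540 + 14.7560
M = 40.5100


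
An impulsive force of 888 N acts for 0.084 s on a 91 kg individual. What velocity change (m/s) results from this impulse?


J = F * dt = 888 * 0.084 = 74.5920 N*s
delta_v = J / m
delta_v = 74.5920 / 91
delta_v = 0.8197


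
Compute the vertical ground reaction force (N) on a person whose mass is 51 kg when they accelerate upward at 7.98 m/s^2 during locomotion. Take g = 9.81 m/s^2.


GRF = m * (g + a)
GRF = 51 * (9.81 + 7.98)
GRF = 51 * 17.7900
GRF = 907.2900


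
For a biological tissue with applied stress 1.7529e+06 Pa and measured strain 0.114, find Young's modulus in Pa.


E = stress / strain
E = 1.7529e+06 / 0.114
E = 1.5376e+07


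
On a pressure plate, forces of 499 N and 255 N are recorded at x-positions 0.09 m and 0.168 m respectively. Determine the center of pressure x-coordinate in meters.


COP_x = (F1*x1 + F2*x2) / (F1 + F2)
COP_x = (499*0.09 + 255*0.168) / (499 + 255)
Numerator = 87.7500
Denominator = 754
COP_x = 0.1164


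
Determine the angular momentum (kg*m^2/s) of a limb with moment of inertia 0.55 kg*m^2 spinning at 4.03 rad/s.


L = I * omega
L = 0.55 * 4.03
L = 2.2165


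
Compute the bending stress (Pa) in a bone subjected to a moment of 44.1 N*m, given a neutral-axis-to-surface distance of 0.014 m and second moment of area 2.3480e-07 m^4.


sigma = M * c / I
sigma = 44.1 * 0.014 / 2.3480e-07
M * c = 0.6174
sigma = 2.6295e+06


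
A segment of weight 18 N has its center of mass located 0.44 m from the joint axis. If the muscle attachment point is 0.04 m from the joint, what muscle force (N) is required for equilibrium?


F_muscle = W * d_load / d_muscle
F_muscle = 18 * 0.44 / 0.04
Numerator = 7.9200
F_muscle = 198.0000


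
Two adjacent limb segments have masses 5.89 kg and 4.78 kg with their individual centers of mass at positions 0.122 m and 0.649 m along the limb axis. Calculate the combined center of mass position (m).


COM = (m1*x1 + m2*x2) / (m1 + m2)
COM = (5.89*0.122 + 4.78*0.649) / (5.89 + 4.78)
Numerator = 3.8208
Denominator = 10.6700
COM = 0.3581


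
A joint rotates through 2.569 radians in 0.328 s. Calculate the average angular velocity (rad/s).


omega = delta_theta / delta_t
omega = 2.569 / 0.328
omega = 7.8323


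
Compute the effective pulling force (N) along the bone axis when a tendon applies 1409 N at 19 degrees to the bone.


F_eff = F_tendon * cos(theta)
theta = 19 deg = 0.3316 rad
cos(theta) = 0.9455
F_eff = 1409 * 0.9455
F_eff = 1332.2357


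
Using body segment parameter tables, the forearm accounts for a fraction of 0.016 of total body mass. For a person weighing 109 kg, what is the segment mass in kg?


m_segment = body_mass * fraction
m_segment = 109 * 0.016
m_segment = 1.7440


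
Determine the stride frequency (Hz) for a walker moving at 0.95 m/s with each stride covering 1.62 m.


f = v / stride_length
f = 0.95 / 1.62
f = 0.5864


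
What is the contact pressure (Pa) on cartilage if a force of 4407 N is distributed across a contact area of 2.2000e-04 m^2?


P = F / A
P = 4407 / 2.2000e-04
P = 2.0032e+07


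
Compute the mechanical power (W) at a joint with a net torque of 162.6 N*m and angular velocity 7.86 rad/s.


P = M * omega
P = 162.6 * 7.86
P = 1278.0360


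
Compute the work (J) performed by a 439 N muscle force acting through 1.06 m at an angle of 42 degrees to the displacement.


W = F * d * cos(theta)
theta = 42 deg = 0.7330 rad
cos(theta) = 0.7431
W = 439 * 1.06 * 0.7431
W = 345.8150


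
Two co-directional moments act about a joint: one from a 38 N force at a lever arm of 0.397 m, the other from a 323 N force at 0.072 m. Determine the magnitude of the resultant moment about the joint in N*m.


M = F1 * d1 + F2 * d2
M = 38 * 0.397 + 323 * 0.072
M = 15.0860 + 23.2560
M = 38.3420


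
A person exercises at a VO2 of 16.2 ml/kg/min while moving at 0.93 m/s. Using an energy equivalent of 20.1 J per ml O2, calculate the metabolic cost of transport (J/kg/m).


Power per kg = VO2 * 20.1 / 60
Power per kg = 16.2 * 20.1 / 60 = 5.4270 W/kg
Cost = power_per_kg / speed
Cost = 5.4270 / 0.93
Cost = 5.8355


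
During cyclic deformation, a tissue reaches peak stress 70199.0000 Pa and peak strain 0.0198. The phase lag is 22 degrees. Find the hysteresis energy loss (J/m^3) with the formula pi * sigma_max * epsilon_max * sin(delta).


E_loss = pi * sigma_max * epsilon_max * sin(delta)
delta = 22 deg = 0.3840 rad
sin(delta) = 0.3746
E_loss = pi * 70199.0000 * 0.0198 * 0.3746
E_loss = 1635.7669


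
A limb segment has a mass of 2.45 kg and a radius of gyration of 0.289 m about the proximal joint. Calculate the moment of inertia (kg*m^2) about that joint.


I = m * k^2
I = 2.45 * 0.289^2
k^2 = 0.0835
I = 0.2046


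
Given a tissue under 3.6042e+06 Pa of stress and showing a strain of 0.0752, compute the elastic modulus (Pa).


E = stress / strain
E = 3.6042e+06 / 0.0752
E = 4.7928e+07


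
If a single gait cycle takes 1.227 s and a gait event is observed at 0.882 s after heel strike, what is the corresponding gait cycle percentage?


pct = (event_time / cycle_time) * 100
pct = (0.882 / 1.227) * 100
ratio = 0.7188
pct = 71.8826


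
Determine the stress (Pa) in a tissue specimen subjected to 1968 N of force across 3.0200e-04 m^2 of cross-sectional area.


stress = F / A
stress = 1968 / 3.0200e-04
stress = 6.5166e+06


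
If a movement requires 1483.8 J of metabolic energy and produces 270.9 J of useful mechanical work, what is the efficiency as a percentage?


eta = (W_mech / E_meta) * 100
eta = (270.9 / 1483.8) * 100
ratio = 0.1826
eta = 18.2572


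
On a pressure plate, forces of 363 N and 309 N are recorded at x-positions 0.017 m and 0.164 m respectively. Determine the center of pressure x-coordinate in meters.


COP_x = (F1*x1 + F2*x2) / (F1 + F2)
COP_x = (363*0.017 + 309*0.164) / (363 + 309)
Numerator = 56.8470
Denominator = 672
COP_x = 0.0846


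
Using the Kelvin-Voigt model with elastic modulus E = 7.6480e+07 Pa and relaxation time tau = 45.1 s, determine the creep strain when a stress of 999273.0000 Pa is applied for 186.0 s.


epsilon(t) = (sigma/E) * (1 - exp(-t/tau))
sigma/E = 999273.0000 / 7.6480e+07 = 0.0131
exp(-t/tau) = exp(-186.0 / 45.1) = 0.0162
epsilon = 0.0131 * (1 - 0.0162)
epsilon = 0.0129


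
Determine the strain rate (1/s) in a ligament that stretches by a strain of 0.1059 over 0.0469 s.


strain_rate = delta_strain / delta_t
strain_rate = 0.1059 / 0.0469
strain_rate = 2.2580


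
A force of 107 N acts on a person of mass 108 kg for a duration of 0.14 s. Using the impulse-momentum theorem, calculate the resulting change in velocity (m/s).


J = F * dt = 107 * 0.14 = 14.9800 N*s
delta_v = J / m
delta_v = 14.9800 / 108
delta_v = 0.1387


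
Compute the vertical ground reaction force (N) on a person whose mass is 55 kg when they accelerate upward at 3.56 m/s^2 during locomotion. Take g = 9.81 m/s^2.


GRF = m * (g + a)
GRF = 55 * (9.81 + 3.56)
GRF = 55 * 13.3700
GRF = 735.3500


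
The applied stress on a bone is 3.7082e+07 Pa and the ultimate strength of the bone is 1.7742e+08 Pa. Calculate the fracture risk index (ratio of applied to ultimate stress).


FRI = applied / ultimate
FRI = 3.7082e+07 / 1.7742e+08
FRI = 0.2090


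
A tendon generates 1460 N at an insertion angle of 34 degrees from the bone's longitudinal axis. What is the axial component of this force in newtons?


F_eff = F_tendon * cos(theta)
theta = 34 deg = 0.5934 rad
cos(theta) = 0.8290
F_eff = 1460 * 0.8290
F_eff = 1210.3949


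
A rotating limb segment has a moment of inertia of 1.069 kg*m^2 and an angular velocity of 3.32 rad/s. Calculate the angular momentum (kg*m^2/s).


L = I * omega
L = 1.069 * 3.32
L = 3.5491


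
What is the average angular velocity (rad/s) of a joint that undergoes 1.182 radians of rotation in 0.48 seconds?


omega = delta_theta / delta_t
omega = 1.182 / 0.48
omega = 2.4625


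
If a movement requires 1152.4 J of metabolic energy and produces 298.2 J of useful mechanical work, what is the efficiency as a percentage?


eta = (W_mech / E_meta) * 100
eta = (298.2 / 1152.4) * 100
ratio = 0.2588
eta = 25.8764


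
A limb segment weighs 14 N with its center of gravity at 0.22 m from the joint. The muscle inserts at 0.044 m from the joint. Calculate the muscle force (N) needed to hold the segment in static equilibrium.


F_muscle = W * d_load / d_muscle
F_muscle = 14 * 0.22 / 0.044
Numerator = 3.0800
F_muscle = 70.0000


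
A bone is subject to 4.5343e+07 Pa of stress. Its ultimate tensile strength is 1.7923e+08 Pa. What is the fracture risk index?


FRI = applied / ultimate
FRI = 4.5343e+07 / 1.7923e+08
FRI = 0.2530


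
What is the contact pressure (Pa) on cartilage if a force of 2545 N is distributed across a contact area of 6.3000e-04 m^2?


P = F / A
P = 2545 / 6.3000e-04
P = 4.0397e+06


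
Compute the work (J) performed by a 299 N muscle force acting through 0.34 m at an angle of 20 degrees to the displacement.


W = F * d * cos(theta)
theta = 20 deg = 0.3491 rad
cos(theta) = 0.9397
W = 299 * 0.34 * 0.9397
W = 95.5292


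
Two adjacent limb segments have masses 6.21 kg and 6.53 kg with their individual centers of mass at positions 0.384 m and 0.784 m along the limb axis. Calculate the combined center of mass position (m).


COM = (m1*x1 + m2*x2) / (m1 + m2)
COM = (6.21*0.384 + 6.53*0.784) / (6.21 + 6.53)
Numerator = 7.5042
Denominator = 12.7400
COM = 0.5890
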